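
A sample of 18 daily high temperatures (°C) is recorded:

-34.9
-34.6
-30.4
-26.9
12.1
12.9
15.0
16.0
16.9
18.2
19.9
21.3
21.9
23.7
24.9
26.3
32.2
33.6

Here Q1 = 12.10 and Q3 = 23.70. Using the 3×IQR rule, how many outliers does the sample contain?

4

IQR = 11.60; fences at 12.10 − 34.80 = -22.70 and 23.70 + 34.80 = 58.50.
Outside the cutoffs: -34.9, -34.6, -30.4, -26.9.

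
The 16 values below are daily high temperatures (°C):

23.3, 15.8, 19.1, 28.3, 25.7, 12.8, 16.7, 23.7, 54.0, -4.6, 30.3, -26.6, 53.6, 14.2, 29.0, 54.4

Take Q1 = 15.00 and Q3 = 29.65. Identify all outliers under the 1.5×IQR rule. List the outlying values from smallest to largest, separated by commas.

-26.6, 53.6, 54.0, 54.4

IQR = Q3 − Q1 = 29.65 − 15.00 = 14.65.
Lower fence = Q1 − 1.5·IQR = 15.00 − 21.975 = -6.975.
Upper fence = Q3 + 1.5·IQR = 29.65 + 21.975 = 51.625.
-26.6 < -6.975 → outlier.
53.6 > 51.625 → outlier.
54.0 > 51.625 → outlier.
54.4 > 51.625 → outlier.
All remaining values lie within [-6.975, 51.625].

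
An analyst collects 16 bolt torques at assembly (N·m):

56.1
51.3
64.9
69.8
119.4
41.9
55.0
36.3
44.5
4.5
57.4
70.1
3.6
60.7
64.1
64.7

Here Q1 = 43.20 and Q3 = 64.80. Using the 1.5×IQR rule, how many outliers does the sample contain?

3

IQR = 21.60; fences at 43.20 − 32.40 = 10.80 and 64.80 + 32.40 = 97.20.
Outside the cutoffs: 3.6, 4.5, 119.4.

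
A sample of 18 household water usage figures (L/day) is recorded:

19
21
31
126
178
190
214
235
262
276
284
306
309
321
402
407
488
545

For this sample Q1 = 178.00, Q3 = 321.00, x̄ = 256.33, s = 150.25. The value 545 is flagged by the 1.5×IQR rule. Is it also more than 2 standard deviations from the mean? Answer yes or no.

no

z = (545 − 256.33) / 150.25 = 1.92.
|z| = 1.92 ≤ 2.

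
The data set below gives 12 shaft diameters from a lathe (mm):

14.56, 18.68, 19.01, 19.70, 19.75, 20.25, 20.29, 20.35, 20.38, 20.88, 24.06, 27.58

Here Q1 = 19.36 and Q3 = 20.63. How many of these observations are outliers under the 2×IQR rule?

3

IQR = 1.27; fences at 19.36 − 2.54 = 16.82 and 20.63 + 2.54 = 23.17.
Outside the cutoffs: 14.56, 24.06, 27.58.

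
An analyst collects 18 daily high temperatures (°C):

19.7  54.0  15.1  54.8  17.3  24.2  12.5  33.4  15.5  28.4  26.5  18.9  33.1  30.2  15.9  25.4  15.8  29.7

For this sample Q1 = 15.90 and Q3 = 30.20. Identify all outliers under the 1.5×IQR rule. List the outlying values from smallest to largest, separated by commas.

IQR = Q3 − Q1 = 30.20 − 15.90 = 14.30.
Lower fence = Q1 − 1.5·IQR = 15.90 − 21.45 = -5.55.
Upper fence = Q3 + 1.5·IQR = 30.20 + 21.45 = 51.65.
54.0 > 51.65 → outlier.
54.8 > 51.65 → outlier.
All remaining values lie within [-5.55, 51.65].

54.0, 54.8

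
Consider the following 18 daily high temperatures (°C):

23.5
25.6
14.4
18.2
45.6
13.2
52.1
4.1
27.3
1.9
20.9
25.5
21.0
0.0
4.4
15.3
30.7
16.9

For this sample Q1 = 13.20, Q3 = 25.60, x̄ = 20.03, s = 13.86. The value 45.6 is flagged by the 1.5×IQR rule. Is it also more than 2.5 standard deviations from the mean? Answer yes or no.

no

z = (45.6 − 20.03) / 13.86 = 1.84.
|z| = 1.84 ≤ 2.5.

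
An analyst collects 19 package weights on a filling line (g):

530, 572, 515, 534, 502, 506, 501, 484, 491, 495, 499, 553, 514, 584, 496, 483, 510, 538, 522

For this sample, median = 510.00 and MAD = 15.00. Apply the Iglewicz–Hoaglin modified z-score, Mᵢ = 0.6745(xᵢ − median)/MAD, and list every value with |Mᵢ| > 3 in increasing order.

|Mᵢ| > 3 ⇔ |xᵢ − 510.00| > 3·15.00/0.6745 = 66.72.
So outliers lie outside [443.28, 576.72].
584: M = 3.33 → outlier.

584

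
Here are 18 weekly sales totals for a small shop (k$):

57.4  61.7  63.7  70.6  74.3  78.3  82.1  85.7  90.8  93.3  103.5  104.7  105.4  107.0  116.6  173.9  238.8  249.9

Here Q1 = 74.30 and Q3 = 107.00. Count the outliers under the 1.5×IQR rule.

IQR = 32.70; fences at 74.30 − 49.05 = 25.25 and 107.00 + 49.05 = 156.05.
Outside the cutoffs: 173.9, 238.8, 249.9.

3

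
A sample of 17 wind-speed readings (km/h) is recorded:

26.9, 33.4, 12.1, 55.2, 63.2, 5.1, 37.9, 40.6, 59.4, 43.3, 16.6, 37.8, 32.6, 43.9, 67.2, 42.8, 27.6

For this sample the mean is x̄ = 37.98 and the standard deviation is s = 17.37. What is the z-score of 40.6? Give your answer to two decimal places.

0.15

z = (40.6 − 37.98) / 17.37 = 0.15.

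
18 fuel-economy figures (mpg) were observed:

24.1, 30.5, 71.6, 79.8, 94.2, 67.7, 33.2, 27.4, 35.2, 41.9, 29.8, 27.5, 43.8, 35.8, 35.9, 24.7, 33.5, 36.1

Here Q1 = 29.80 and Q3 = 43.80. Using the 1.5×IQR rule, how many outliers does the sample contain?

4

IQR = 14.00; fences at 29.80 − 21.00 = 8.80 and 43.80 + 21.00 = 64.80.
Outside the cutoffs: 67.7, 71.6, 79.8, 94.2.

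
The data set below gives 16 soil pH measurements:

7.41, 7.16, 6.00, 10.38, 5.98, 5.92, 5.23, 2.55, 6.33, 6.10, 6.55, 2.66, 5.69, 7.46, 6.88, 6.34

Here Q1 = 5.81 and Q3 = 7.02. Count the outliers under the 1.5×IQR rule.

IQR = 1.21; fences at 5.81 − 1.815 = 3.995 and 7.02 + 1.815 = 8.835.
Outside the cutoffs: 2.55, 2.66, 10.38.

3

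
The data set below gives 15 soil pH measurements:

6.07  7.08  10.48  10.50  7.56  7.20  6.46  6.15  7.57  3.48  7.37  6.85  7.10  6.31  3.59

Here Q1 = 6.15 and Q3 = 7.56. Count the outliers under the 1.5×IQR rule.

4

IQR = 1.41; fences at 6.15 − 2.115 = 4.035 and 7.56 + 2.115 = 9.675.
Outside the cutoffs: 3.48, 3.59, 10.48, 10.50.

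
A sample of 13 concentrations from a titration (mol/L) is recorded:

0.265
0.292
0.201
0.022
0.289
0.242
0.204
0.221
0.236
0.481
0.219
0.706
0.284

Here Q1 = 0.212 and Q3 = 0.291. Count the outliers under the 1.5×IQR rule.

IQR = 0.079; fences at 0.212 − 0.1185 = 0.0935 and 0.291 + 0.1185 = 0.4095.
Outside the cutoffs: 0.022, 0.481, 0.706.

3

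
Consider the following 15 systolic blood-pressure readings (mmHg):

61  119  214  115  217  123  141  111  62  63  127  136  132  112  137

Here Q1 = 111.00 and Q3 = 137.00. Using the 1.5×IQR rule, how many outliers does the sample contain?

5

IQR = 26.00; fences at 111.00 − 39.00 = 72.00 and 137.00 + 39.00 = 176.00.
Outside the cutoffs: 61, 62, 63, 214, 217.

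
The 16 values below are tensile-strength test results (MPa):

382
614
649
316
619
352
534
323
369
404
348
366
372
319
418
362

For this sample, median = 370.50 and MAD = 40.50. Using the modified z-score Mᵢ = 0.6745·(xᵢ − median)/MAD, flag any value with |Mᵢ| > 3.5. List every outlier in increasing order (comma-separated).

|Mᵢ| > 3.5 ⇔ |xᵢ − 370.50| > 3.5·40.50/0.6745 = 210.16.
So outliers lie outside [160.34, 580.66].
614: M = 4.06 → outlier.
619: M = 4.14 → outlier.
649: M = 4.64 → outlier.

614, 619, 649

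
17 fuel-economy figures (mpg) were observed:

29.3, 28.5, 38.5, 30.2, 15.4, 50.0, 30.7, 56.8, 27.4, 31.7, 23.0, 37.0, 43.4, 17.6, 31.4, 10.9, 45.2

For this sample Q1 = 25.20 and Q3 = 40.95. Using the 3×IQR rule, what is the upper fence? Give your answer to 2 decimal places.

88.20

IQR = Q3 − Q1 = 40.95 − 25.20 = 15.75.
Lower fence = Q1 − 3·IQR = 25.20 − 47.25 = -22.05.
Upper fence = Q3 + 3·IQR = 40.95 + 47.25 = 88.20.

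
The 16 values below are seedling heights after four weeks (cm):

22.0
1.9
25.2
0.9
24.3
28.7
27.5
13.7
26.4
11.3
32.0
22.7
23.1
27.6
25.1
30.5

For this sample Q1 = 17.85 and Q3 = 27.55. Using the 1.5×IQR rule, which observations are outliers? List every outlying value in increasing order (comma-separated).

0.9, 1.9

IQR = Q3 − Q1 = 27.55 − 17.85 = 9.70.
Lower fence = Q1 − 1.5·IQR = 17.85 − 14.55 = 3.30.
Upper fence = Q3 + 1.5·IQR = 27.55 + 14.55 = 42.10.
0.9 < 3.30 → outlier.
1.9 < 3.30 → outlier.
All remaining values lie within [3.30, 42.10].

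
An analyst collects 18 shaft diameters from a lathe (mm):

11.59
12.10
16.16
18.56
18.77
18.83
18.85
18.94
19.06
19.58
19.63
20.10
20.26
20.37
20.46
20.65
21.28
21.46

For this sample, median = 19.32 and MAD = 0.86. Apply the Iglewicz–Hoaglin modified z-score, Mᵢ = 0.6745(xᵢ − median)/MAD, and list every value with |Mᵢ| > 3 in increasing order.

|Mᵢ| > 3 ⇔ |xᵢ − 19.32| > 3·0.86/0.6745 = 3.83.
So outliers lie outside [15.49, 23.15].
11.59: M = -6.06 → outlier.
12.10: M = -5.66 → outlier.

11.59, 12.10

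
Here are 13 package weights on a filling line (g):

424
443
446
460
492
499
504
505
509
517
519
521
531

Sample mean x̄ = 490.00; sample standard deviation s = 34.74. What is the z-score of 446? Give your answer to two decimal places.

-1.27

z = (446 − 490.00) / 34.74 = -1.27.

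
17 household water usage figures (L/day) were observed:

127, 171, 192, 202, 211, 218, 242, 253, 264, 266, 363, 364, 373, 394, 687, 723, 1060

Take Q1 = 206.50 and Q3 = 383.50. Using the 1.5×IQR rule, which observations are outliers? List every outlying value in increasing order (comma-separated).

IQR = Q3 − Q1 = 383.50 − 206.50 = 177.00.
Lower fence = Q1 − 1.5·IQR = 206.50 − 265.50 = -59.00.
Upper fence = Q3 + 1.5·IQR = 383.50 + 265.50 = 649.00.
687 > 649.00 → outlier.
723 > 649.00 → outlier.
1060 > 649.00 → outlier.
All remaining values lie within [-59.00, 649.00].

687, 723, 1060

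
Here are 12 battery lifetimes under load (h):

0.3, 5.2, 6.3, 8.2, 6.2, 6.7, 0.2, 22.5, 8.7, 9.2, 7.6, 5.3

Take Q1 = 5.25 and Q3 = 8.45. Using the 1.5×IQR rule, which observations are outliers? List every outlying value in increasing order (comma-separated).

0.2, 0.3, 22.5

IQR = Q3 − Q1 = 8.45 − 5.25 = 3.20.
Lower fence = Q1 − 1.5·IQR = 5.25 − 4.80 = 0.45.
Upper fence = Q3 + 1.5·IQR = 8.45 + 4.80 = 13.25.
0.2 < 0.45 → outlier.
0.3 < 0.45 → outlier.
22.5 > 13.25 → outlier.
All remaining values lie within [0.45, 13.25].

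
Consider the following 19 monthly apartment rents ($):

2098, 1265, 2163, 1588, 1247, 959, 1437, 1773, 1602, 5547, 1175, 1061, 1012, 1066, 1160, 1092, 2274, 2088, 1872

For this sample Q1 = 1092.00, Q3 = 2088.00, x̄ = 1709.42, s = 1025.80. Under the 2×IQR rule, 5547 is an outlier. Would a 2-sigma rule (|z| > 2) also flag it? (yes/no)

yes

z = (5547 − 1709.42) / 1025.80 = 3.74.
|z| = 3.74 > 2.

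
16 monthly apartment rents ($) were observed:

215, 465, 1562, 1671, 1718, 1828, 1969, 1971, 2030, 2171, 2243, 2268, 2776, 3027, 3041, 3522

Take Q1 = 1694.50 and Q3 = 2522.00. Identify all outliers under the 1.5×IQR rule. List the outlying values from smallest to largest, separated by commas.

IQR = Q3 − Q1 = 2522.00 − 1694.50 = 827.50.
Lower fence = Q1 − 1.5·IQR = 1694.50 − 1241.25 = 453.25.
Upper fence = Q3 + 1.5·IQR = 2522.00 + 1241.25 = 3763.25.
215 < 453.25 → outlier.
All remaining values lie within [453.25, 3763.25].

215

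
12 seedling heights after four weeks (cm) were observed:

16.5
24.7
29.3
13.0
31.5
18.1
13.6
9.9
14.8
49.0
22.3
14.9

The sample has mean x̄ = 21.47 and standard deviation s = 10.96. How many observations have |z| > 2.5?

1

Cutoffs: x̄ ± 2.5s = [-5.93, 48.87].
Outside the cutoffs: 49.0.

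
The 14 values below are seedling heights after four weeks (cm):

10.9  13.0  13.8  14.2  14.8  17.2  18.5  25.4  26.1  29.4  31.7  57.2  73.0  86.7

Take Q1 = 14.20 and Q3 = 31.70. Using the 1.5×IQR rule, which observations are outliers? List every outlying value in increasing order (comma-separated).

IQR = Q3 − Q1 = 31.70 − 14.20 = 17.50.
Lower fence = Q1 − 1.5·IQR = 14.20 − 26.25 = -12.05.
Upper fence = Q3 + 1.5·IQR = 31.70 + 26.25 = 57.95.
73.0 > 57.95 → outlier.
86.7 > 57.95 → outlier.
All remaining values lie within [-12.05, 57.95].

73.0, 86.7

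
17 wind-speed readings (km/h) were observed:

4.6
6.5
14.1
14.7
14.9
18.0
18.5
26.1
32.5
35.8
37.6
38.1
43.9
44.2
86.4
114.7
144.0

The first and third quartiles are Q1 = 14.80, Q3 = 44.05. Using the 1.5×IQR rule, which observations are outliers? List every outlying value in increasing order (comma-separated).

IQR = Q3 − Q1 = 44.05 − 14.80 = 29.25.
Lower fence = Q1 − 1.5·IQR = 14.80 − 43.875 = -29.075.
Upper fence = Q3 + 1.5·IQR = 44.05 + 43.875 = 87.925.
114.7 > 87.925 → outlier.
144.0 > 87.925 → outlier.
All remaining values lie within [-29.075, 87.925].

114.7, 144.0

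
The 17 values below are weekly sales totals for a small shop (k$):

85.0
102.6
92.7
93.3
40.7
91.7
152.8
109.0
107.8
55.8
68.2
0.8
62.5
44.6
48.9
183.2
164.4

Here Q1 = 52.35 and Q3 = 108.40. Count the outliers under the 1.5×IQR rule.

0

IQR = 56.05; fences at 52.35 − 84.075 = -31.725 and 108.40 + 84.075 = 192.475.
Every value lies within the cutoffs.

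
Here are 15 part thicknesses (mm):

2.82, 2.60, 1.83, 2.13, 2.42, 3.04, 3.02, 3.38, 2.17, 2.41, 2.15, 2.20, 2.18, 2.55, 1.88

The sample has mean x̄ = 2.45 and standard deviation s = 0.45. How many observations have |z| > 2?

Cutoffs: x̄ ± 2s = [1.55, 3.35].
Outside the cutoffs: 3.38.

1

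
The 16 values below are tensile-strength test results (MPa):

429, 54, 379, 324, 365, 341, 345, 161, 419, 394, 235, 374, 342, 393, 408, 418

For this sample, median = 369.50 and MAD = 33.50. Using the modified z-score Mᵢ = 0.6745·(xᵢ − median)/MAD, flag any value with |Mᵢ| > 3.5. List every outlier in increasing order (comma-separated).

54, 161

|Mᵢ| > 3.5 ⇔ |xᵢ − 369.50| > 3.5·33.50/0.6745 = 173.83.
So outliers lie outside [195.67, 543.33].
54: M = -6.35 → outlier.
161: M = -4.20 → outlier.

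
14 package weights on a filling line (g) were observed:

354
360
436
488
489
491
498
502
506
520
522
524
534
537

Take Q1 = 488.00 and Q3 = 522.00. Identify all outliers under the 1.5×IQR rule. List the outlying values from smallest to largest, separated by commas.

IQR = Q3 − Q1 = 522.00 − 488.00 = 34.00.
Lower fence = Q1 − 1.5·IQR = 488.00 − 51.00 = 437.00.
Upper fence = Q3 + 1.5·IQR = 522.00 + 51.00 = 573.00.
354 < 437.00 → outlier.
360 < 437.00 → outlier.
436 < 437.00 → outlier.
All remaining values lie within [437.00, 573.00].

354, 360, 436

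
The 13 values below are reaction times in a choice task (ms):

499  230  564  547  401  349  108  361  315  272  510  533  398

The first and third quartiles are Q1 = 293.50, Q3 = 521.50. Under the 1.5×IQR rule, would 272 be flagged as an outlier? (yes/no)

IQR = Q3 − Q1 = 521.50 − 293.50 = 228.00.
Lower fence = Q1 − 1.5·IQR = 293.50 − 342.00 = -48.50.
Upper fence = Q3 + 1.5·IQR = 521.50 + 342.00 = 863.50.
272 lies within [-48.50, 863.50].

no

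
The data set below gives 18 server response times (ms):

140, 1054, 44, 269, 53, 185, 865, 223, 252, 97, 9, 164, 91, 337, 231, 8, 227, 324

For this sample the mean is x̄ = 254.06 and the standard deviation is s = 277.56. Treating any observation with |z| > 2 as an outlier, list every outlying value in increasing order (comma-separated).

865, 1054

Cutoffs at x̄ ± 2s: 254.06 ± 2·277.56 = [-301.06, 809.18].
865: z = 2.20, |z| > 2 → outlier.
1054: z = 2.88, |z| > 2 → outlier.
Every other value lies within [-301.06, 809.18].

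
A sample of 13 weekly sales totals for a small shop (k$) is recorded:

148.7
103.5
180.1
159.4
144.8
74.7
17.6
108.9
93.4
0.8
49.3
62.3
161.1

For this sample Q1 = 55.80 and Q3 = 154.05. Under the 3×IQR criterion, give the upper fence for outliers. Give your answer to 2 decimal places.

448.80

IQR = Q3 − Q1 = 154.05 − 55.80 = 98.25.
Lower fence = Q1 − 3·IQR = 55.80 − 294.75 = -238.95.
Upper fence = Q3 + 3·IQR = 154.05 + 294.75 = 448.80.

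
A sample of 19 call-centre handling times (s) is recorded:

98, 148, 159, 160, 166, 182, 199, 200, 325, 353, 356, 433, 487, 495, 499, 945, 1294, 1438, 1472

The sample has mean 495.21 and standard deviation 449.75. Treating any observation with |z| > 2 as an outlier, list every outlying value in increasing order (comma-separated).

1438, 1472

Cutoffs at x̄ ± 2s: 495.21 ± 2·449.75 = [-404.29, 1394.71].
1438: z = 2.10, |z| > 2 → outlier.
1472: z = 2.17, |z| > 2 → outlier.
Every other value lies within [-404.29, 1394.71].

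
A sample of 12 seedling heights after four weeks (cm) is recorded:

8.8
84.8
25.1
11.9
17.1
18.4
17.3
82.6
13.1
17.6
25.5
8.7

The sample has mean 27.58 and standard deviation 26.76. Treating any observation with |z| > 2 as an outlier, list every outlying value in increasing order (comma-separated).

Cutoffs at x̄ ± 2s: 27.58 ± 2·26.76 = [-25.94, 81.10].
82.6: z = 2.06, |z| > 2 → outlier.
84.8: z = 2.14, |z| > 2 → outlier.
Every other value lies within [-25.94, 81.10].

82.6, 84.8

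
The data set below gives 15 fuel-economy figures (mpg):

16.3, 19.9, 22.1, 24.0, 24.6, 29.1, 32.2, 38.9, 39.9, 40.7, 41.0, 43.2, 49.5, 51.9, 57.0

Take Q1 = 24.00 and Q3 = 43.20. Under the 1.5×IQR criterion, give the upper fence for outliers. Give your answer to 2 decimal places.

72.00

IQR = Q3 − Q1 = 43.20 − 24.00 = 19.20.
Lower fence = Q1 − 1.5·IQR = 24.00 − 28.80 = -4.80.
Upper fence = Q3 + 1.5·IQR = 43.20 + 28.80 = 72.00.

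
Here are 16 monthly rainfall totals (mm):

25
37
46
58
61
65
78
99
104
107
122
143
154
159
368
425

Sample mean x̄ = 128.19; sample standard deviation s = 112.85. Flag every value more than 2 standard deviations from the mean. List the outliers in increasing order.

Cutoffs at x̄ ± 2s: 128.19 ± 2·112.85 = [-97.51, 353.89].
368: z = 2.13, |z| > 2 → outlier.
425: z = 2.63, |z| > 2 → outlier.
Every other value lies within [-97.51, 353.89].

368, 425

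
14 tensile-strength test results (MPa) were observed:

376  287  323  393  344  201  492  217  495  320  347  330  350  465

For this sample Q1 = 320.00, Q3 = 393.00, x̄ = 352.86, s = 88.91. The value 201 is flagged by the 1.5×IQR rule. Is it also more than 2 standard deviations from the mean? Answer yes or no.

z = (201 − 352.86) / 88.91 = -1.71.
|z| = 1.71 ≤ 2.

no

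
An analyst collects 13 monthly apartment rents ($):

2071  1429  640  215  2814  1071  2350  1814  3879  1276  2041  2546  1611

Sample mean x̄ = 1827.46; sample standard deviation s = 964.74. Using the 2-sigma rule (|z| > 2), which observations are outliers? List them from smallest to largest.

3879

Cutoffs at x̄ ± 2s: 1827.46 ± 2·964.74 = [-102.02, 3756.94].
3879: z = 2.13, |z| > 2 → outlier.
Every other value lies within [-102.02, 3756.94].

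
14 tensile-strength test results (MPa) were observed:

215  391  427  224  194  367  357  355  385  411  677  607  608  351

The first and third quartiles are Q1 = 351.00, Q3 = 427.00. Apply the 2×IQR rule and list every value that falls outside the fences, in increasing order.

IQR = Q3 − Q1 = 427.00 − 351.00 = 76.00.
Lower fence = Q1 − 2·IQR = 351.00 − 152.00 = 199.00.
Upper fence = Q3 + 2·IQR = 427.00 + 152.00 = 579.00.
194 < 199.00 → outlier.
607 > 579.00 → outlier.
608 > 579.00 → outlier.
677 > 579.00 → outlier.
All remaining values lie within [199.00, 579.00].

194, 607, 608, 677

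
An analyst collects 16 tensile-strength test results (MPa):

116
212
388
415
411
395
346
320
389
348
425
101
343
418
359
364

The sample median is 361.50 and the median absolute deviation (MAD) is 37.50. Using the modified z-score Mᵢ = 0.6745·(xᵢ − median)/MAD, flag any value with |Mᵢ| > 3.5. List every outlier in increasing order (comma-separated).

101, 116

|Mᵢ| > 3.5 ⇔ |xᵢ − 361.50| > 3.5·37.50/0.6745 = 194.59.
So outliers lie outside [166.91, 556.09].
101: M = -4.69 → outlier.
116: M = -4.42 → outlier.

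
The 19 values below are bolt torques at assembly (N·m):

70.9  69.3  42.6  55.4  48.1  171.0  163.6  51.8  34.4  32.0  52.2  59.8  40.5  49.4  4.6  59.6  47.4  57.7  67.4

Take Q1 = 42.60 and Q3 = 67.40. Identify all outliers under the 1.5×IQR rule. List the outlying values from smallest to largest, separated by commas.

IQR = Q3 − Q1 = 67.40 − 42.60 = 24.80.
Lower fence = Q1 − 1.5·IQR = 42.60 − 37.20 = 5.40.
Upper fence = Q3 + 1.5·IQR = 67.40 + 37.20 = 104.60.
4.6 < 5.40 → outlier.
163.6 > 104.60 → outlier.
171.0 > 104.60 → outlier.
All remaining values lie within [5.40, 104.60].

4.6, 163.6, 171.0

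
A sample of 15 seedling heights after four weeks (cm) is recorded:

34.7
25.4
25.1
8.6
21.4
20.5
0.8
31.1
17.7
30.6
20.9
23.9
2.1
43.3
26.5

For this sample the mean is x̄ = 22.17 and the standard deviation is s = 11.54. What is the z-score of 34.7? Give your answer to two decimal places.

1.09

z = (34.7 − 22.17) / 11.54 = 1.09.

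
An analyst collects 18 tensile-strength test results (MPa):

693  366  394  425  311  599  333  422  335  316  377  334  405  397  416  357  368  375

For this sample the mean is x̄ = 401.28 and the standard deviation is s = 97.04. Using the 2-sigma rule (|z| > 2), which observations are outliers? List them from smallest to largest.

Cutoffs at x̄ ± 2s: 401.28 ± 2·97.04 = [207.20, 595.36].
599: z = 2.04, |z| > 2 → outlier.
693: z = 3.01, |z| > 2 → outlier.
Every other value lies within [207.20, 595.36].

599, 693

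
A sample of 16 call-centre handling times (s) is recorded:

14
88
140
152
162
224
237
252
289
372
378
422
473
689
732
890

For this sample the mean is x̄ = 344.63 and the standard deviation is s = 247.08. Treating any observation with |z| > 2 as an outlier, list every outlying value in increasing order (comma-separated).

Cutoffs at x̄ ± 2s: 344.63 ± 2·247.08 = [-149.53, 838.79].
890: z = 2.21, |z| > 2 → outlier.
Every other value lies within [-149.53, 838.79].

890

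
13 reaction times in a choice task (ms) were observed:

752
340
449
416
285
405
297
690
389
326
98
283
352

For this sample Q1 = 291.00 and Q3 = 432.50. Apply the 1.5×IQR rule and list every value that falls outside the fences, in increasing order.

IQR = Q3 − Q1 = 432.50 − 291.00 = 141.50.
Lower fence = Q1 − 1.5·IQR = 291.00 − 212.25 = 78.75.
Upper fence = Q3 + 1.5·IQR = 432.50 + 212.25 = 644.75.
690 > 644.75 → outlier.
752 > 644.75 → outlier.
All remaining values lie within [78.75, 644.75].

690, 752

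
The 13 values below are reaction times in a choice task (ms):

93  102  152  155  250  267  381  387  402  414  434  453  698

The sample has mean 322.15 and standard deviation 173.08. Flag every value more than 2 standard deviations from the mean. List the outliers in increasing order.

698

Cutoffs at x̄ ± 2s: 322.15 ± 2·173.08 = [-24.01, 668.31].
698: z = 2.17, |z| > 2 → outlier.
Every other value lies within [-24.01, 668.31].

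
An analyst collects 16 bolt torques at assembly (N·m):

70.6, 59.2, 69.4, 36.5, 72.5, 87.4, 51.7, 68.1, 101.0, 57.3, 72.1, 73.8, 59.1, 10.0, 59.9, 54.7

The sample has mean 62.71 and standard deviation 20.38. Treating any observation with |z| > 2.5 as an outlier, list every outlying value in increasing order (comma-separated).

Cutoffs at x̄ ± 2.5s: 62.71 ± 2.5·20.38 = [11.76, 113.66].
10.0: z = -2.59, |z| > 2.5 → outlier.
Every other value lies within [11.76, 113.66].

10.0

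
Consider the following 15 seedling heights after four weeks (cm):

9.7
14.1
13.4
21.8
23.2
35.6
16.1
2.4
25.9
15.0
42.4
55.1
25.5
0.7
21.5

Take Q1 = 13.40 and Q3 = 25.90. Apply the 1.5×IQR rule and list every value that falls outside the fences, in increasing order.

55.1

IQR = Q3 − Q1 = 25.90 − 13.40 = 12.50.
Lower fence = Q1 − 1.5·IQR = 13.40 − 18.75 = -5.35.
Upper fence = Q3 + 1.5·IQR = 25.90 + 18.75 = 44.65.
55.1 > 44.65 → outlier.
All remaining values lie within [-5.35, 44.65].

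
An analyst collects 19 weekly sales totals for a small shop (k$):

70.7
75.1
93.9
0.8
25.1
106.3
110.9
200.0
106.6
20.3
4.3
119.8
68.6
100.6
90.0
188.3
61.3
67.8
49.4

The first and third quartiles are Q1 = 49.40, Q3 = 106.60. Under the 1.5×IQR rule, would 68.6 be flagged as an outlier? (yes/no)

IQR = Q3 − Q1 = 106.60 − 49.40 = 57.20.
Lower fence = Q1 − 1.5·IQR = 49.40 − 85.80 = -36.40.
Upper fence = Q3 + 1.5·IQR = 106.60 + 85.80 = 192.40.
68.6 lies within [-36.40, 192.40].

no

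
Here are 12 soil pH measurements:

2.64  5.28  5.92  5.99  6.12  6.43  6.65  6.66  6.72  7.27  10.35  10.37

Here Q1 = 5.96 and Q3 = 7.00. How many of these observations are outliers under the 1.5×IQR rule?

3

IQR = 1.04; fences at 5.96 − 1.56 = 4.40 and 7.00 + 1.56 = 8.56.
Outside the cutoffs: 2.64, 10.35, 10.37.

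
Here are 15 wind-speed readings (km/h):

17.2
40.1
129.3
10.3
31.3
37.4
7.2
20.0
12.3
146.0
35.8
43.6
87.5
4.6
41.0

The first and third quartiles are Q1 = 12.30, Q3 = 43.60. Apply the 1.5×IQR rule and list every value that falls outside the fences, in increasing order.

IQR = Q3 − Q1 = 43.60 − 12.30 = 31.30.
Lower fence = Q1 − 1.5·IQR = 12.30 − 46.95 = -34.65.
Upper fence = Q3 + 1.5·IQR = 43.60 + 46.95 = 90.55.
129.3 > 90.55 → outlier.
146.0 > 90.55 → outlier.
All remaining values lie within [-34.65, 90.55].

129.3, 146.0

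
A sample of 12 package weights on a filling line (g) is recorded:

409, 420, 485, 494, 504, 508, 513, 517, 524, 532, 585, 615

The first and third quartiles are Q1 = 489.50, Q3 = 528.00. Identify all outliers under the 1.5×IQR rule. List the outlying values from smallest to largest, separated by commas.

409, 420, 615

IQR = Q3 − Q1 = 528.00 − 489.50 = 38.50.
Lower fence = Q1 − 1.5·IQR = 489.50 − 57.75 = 431.75.
Upper fence = Q3 + 1.5·IQR = 528.00 + 57.75 = 585.75.
409 < 431.75 → outlier.
420 < 431.75 → outlier.
615 > 585.75 → outlier.
All remaining values lie within [431.75, 585.75].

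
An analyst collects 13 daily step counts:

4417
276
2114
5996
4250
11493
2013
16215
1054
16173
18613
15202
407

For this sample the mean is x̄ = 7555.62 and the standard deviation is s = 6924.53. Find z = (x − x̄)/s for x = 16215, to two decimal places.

z = (16215 − 7555.62) / 6924.53 = 1.25.

1.25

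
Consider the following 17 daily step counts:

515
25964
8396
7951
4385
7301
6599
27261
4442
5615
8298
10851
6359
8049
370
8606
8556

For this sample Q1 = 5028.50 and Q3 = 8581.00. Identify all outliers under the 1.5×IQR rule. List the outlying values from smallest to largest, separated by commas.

25964, 27261

IQR = Q3 − Q1 = 8581.00 − 5028.50 = 3552.50.
Lower fence = Q1 − 1.5·IQR = 5028.50 − 5328.75 = -300.25.
Upper fence = Q3 + 1.5·IQR = 8581.00 + 5328.75 = 13909.75.
25964 > 13909.75 → outlier.
27261 > 13909.75 → outlier.
All remaining values lie within [-300.25, 13909.75].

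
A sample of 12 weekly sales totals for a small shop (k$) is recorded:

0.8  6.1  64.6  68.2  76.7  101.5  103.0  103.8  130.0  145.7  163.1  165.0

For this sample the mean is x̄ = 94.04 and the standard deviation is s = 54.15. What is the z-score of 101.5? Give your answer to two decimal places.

z = (101.5 − 94.04) / 54.15 = 0.14.

0.14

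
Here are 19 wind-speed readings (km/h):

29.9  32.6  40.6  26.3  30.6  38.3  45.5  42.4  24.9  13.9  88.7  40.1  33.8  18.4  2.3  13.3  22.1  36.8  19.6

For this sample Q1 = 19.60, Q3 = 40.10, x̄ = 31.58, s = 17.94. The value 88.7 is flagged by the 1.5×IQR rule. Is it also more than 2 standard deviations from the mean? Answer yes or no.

yes

z = (88.7 − 31.58) / 17.94 = 3.18.
|z| = 3.18 > 2.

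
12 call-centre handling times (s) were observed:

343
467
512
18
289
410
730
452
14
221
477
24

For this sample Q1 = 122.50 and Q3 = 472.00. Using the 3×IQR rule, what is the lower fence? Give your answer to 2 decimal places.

IQR = Q3 − Q1 = 472.00 − 122.50 = 349.50.
Lower fence = Q1 − 3·IQR = 122.50 − 1048.50 = -926.00.
Upper fence = Q3 + 3·IQR = 472.00 + 1048.50 = 1520.50.

-926.00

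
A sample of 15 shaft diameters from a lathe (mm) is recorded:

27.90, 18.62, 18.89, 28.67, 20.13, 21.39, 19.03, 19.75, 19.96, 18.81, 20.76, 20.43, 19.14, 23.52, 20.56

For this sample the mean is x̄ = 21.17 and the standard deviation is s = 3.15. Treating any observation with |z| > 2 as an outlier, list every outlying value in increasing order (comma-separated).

27.90, 28.67

Cutoffs at x̄ ± 2s: 21.17 ± 2·3.15 = [14.87, 27.47].
27.90: z = 2.14, |z| > 2 → outlier.
28.67: z = 2.38, |z| > 2 → outlier.
Every other value lies within [14.87, 27.47].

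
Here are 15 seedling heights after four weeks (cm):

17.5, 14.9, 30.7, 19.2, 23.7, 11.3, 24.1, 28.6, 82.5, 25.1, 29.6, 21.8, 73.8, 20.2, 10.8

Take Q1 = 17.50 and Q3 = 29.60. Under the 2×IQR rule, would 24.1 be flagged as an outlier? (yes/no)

no

IQR = Q3 − Q1 = 29.60 − 17.50 = 12.10.
Lower fence = Q1 − 2·IQR = 17.50 − 24.20 = -6.70.
Upper fence = Q3 + 2·IQR = 29.60 + 24.20 = 53.80.
24.1 lies within [-6.70, 53.80].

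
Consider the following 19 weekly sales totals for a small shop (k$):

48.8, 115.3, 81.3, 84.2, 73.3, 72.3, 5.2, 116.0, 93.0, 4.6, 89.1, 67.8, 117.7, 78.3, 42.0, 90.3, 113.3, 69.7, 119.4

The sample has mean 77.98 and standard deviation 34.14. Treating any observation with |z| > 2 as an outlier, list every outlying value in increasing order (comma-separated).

Cutoffs at x̄ ± 2s: 77.98 ± 2·34.14 = [9.70, 146.26].
4.6: z = -2.15, |z| > 2 → outlier.
5.2: z = -2.13, |z| > 2 → outlier.
Every other value lies within [9.70, 146.26].

4.6, 5.2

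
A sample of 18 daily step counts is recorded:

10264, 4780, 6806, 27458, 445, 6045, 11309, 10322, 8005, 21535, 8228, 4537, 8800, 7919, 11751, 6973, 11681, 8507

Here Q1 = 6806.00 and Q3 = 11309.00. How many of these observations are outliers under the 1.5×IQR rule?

IQR = 4503.00; fences at 6806.00 − 6754.50 = 51.50 and 11309.00 + 6754.50 = 18063.50.
Outside the cutoffs: 21535, 27458.

2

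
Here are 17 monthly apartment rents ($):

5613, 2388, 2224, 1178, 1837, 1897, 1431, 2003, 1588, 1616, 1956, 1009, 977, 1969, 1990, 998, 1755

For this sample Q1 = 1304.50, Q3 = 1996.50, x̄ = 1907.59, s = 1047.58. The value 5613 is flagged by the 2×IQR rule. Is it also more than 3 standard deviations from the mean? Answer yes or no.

yes

z = (5613 − 1907.59) / 1047.58 = 3.54.
|z| = 3.54 > 3.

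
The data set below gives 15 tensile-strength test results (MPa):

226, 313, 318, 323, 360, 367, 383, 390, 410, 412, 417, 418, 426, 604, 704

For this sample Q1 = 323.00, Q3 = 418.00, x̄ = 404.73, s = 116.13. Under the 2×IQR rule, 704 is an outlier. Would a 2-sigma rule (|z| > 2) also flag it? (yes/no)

z = (704 − 404.73) / 116.13 = 2.58.
|z| = 2.58 > 2.

yes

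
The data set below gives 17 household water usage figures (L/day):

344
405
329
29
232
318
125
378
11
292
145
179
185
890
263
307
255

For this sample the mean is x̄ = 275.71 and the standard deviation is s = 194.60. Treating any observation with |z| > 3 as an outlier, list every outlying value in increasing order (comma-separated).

890

Cutoffs at x̄ ± 3s: 275.71 ± 3·194.60 = [-308.09, 859.51].
890: z = 3.16, |z| > 3 → outlier.
Every other value lies within [-308.09, 859.51].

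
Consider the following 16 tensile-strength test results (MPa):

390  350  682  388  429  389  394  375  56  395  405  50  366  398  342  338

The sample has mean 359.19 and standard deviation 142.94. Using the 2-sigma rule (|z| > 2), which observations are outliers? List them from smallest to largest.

50, 56, 682

Cutoffs at x̄ ± 2s: 359.19 ± 2·142.94 = [73.31, 645.07].
50: z = -2.16, |z| > 2 → outlier.
56: z = -2.12, |z| > 2 → outlier.
682: z = 2.26, |z| > 2 → outlier.
Every other value lies within [73.31, 645.07].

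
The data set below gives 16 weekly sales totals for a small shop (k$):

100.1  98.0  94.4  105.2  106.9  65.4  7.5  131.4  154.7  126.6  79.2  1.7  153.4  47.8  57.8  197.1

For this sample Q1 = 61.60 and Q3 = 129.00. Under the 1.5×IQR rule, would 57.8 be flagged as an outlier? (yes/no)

IQR = Q3 − Q1 = 129.00 − 61.60 = 67.40.
Lower fence = Q1 − 1.5·IQR = 61.60 − 101.10 = -39.50.
Upper fence = Q3 + 1.5·IQR = 129.00 + 101.10 = 230.10.
57.8 lies within [-39.50, 230.10].

no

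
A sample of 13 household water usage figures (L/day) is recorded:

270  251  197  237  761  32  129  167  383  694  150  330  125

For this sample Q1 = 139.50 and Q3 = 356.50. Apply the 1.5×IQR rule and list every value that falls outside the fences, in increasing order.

IQR = Q3 − Q1 = 356.50 − 139.50 = 217.00.
Lower fence = Q1 − 1.5·IQR = 139.50 − 325.50 = -186.00.
Upper fence = Q3 + 1.5·IQR = 356.50 + 325.50 = 682.00.
694 > 682.00 → outlier.
761 > 682.00 → outlier.
All remaining values lie within [-186.00, 682.00].

694, 761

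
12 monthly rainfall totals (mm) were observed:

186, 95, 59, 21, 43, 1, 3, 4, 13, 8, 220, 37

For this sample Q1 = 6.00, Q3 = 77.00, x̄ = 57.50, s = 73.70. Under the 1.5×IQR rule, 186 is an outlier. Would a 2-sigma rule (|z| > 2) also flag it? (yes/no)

z = (186 − 57.50) / 73.70 = 1.74.
|z| = 1.74 ≤ 2.

no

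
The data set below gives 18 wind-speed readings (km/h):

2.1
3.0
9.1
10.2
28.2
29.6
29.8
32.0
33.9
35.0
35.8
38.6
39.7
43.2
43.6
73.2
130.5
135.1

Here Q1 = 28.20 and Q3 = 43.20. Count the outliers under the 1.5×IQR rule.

5

IQR = 15.00; fences at 28.20 − 22.50 = 5.70 and 43.20 + 22.50 = 65.70.
Outside the cutoffs: 2.1, 3.0, 73.2, 130.5, 135.1.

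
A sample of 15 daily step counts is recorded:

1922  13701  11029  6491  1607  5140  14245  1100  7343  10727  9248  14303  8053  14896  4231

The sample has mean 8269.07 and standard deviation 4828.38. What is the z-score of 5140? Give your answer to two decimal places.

-0.65

z = (5140 − 8269.07) / 4828.38 = -0.65.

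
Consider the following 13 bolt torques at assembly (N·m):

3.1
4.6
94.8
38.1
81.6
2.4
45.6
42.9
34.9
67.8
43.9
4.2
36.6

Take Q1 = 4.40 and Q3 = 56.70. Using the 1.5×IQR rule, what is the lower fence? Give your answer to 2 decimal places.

IQR = Q3 − Q1 = 56.70 − 4.40 = 52.30.
Lower fence = Q1 − 1.5·IQR = 4.40 − 78.45 = -74.05.
Upper fence = Q3 + 1.5·IQR = 56.70 + 78.45 = 135.15.

-74.05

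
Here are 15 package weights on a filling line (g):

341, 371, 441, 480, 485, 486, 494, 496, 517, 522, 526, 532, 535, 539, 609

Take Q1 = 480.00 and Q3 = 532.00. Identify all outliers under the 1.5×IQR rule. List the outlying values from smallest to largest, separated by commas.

341, 371

IQR = Q3 − Q1 = 532.00 − 480.00 = 52.00.
Lower fence = Q1 − 1.5·IQR = 480.00 − 78.00 = 402.00.
Upper fence = Q3 + 1.5·IQR = 532.00 + 78.00 = 610.00.
341 < 402.00 → outlier.
371 < 402.00 → outlier.
All remaining values lie within [402.00, 610.00].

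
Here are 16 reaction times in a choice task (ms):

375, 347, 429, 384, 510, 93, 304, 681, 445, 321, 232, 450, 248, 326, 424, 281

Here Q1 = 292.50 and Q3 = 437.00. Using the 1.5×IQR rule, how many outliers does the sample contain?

1

IQR = 144.50; fences at 292.50 − 216.75 = 75.75 and 437.00 + 216.75 = 653.75.
Outside the cutoffs: 681.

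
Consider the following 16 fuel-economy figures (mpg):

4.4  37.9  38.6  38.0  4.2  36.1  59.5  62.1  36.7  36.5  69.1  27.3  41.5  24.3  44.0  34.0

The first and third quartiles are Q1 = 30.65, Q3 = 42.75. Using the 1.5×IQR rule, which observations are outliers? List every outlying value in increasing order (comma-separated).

4.2, 4.4, 62.1, 69.1

IQR = Q3 − Q1 = 42.75 − 30.65 = 12.10.
Lower fence = Q1 − 1.5·IQR = 30.65 − 18.15 = 12.50.
Upper fence = Q3 + 1.5·IQR = 42.75 + 18.15 = 60.90.
4.2 < 12.50 → outlier.
4.4 < 12.50 → outlier.
62.1 > 60.90 → outlier.
69.1 > 60.90 → outlier.
All remaining values lie within [12.50, 60.90].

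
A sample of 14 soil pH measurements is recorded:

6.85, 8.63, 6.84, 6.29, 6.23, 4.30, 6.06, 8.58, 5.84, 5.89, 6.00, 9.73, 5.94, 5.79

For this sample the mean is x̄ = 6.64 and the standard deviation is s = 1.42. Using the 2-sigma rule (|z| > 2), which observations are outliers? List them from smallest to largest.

Cutoffs at x̄ ± 2s: 6.64 ± 2·1.42 = [3.80, 9.48].
9.73: z = 2.18, |z| > 2 → outlier.
Every other value lies within [3.80, 9.48].

9.73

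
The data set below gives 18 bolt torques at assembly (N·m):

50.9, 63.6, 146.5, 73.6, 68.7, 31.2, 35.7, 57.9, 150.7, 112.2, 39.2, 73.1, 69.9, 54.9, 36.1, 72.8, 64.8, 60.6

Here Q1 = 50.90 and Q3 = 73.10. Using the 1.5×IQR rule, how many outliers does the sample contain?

3

IQR = 22.20; fences at 50.90 − 33.30 = 17.60 and 73.10 + 33.30 = 106.40.
Outside the cutoffs: 112.2, 146.5, 150.7.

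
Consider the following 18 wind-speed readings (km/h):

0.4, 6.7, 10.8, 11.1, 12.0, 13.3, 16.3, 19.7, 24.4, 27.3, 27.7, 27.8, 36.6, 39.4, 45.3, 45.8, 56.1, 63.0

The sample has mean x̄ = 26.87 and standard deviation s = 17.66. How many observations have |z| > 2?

1

Cutoffs: x̄ ± 2s = [-8.45, 62.19].
Outside the cutoffs: 63.0.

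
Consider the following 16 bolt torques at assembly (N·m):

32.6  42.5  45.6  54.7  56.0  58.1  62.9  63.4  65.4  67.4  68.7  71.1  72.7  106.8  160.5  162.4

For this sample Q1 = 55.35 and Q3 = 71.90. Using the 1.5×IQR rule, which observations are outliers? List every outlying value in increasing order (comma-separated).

IQR = Q3 − Q1 = 71.90 − 55.35 = 16.55.
Lower fence = Q1 − 1.5·IQR = 55.35 − 24.825 = 30.525.
Upper fence = Q3 + 1.5·IQR = 71.90 + 24.825 = 96.725.
106.8 > 96.725 → outlier.
160.5 > 96.725 → outlier.
162.4 > 96.725 → outlier.
All remaining values lie within [30.525, 96.725].

106.8, 160.5, 162.4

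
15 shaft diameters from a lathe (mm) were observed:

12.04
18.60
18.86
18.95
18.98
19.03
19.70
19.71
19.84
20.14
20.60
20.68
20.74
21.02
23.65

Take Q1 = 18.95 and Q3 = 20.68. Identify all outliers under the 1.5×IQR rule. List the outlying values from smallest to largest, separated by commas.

12.04, 23.65

IQR = Q3 − Q1 = 20.68 − 18.95 = 1.73.
Lower fence = Q1 − 1.5·IQR = 18.95 − 2.595 = 16.355.
Upper fence = Q3 + 1.5·IQR = 20.68 + 2.595 = 23.275.
12.04 < 16.355 → outlier.
23.65 > 23.275 → outlier.
All remaining values lie within [16.355, 23.275].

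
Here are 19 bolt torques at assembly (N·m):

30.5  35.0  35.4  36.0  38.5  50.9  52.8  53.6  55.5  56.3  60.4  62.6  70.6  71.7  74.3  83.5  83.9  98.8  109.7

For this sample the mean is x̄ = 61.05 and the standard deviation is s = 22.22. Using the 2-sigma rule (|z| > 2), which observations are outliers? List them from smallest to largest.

109.7

Cutoffs at x̄ ± 2s: 61.05 ± 2·22.22 = [16.61, 105.49].
109.7: z = 2.19, |z| > 2 → outlier.
Every other value lies within [16.61, 105.49].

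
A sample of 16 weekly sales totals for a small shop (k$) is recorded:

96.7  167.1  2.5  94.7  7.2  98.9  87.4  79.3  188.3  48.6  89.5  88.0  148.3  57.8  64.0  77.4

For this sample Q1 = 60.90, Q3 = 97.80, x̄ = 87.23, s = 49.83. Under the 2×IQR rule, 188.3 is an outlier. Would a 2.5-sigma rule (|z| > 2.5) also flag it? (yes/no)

z = (188.3 − 87.23) / 49.83 = 2.03.
|z| = 2.03 ≤ 2.5.

no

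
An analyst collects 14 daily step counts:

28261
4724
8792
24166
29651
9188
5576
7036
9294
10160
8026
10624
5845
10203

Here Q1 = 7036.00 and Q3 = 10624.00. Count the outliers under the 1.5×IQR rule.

3

IQR = 3588.00; fences at 7036.00 − 5382.00 = 1654.00 and 10624.00 + 5382.00 = 16006.00.
Outside the cutoffs: 24166, 28261, 29651.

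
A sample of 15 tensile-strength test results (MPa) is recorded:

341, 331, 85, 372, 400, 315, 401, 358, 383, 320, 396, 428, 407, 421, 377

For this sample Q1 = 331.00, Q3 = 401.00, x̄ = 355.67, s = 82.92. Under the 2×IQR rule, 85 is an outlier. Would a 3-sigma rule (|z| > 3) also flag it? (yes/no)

z = (85 − 355.67) / 82.92 = -3.26.
|z| = 3.26 > 3.

yes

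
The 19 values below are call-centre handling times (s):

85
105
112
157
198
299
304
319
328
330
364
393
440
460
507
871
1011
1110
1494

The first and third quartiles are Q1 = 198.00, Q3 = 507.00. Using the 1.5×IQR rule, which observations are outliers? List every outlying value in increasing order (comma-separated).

1011, 1110, 1494

IQR = Q3 − Q1 = 507.00 − 198.00 = 309.00.
Lower fence = Q1 − 1.5·IQR = 198.00 − 463.50 = -265.50.
Upper fence = Q3 + 1.5·IQR = 507.00 + 463.50 = 970.50.
1011 > 970.50 → outlier.
1110 > 970.50 → outlier.
1494 > 970.50 → outlier.
All remaining values lie within [-265.50, 970.50].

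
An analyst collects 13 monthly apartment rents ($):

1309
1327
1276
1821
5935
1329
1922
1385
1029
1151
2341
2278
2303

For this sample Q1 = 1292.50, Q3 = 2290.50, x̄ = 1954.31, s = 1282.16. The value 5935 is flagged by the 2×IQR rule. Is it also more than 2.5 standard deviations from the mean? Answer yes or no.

yes

z = (5935 − 1954.31) / 1282.16 = 3.10.
|z| = 3.10 > 2.5.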